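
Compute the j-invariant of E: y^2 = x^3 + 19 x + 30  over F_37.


Delta = -16(4 a^3 + 27 b^2) mod 37 = 25
-1728 * (4 a)^3 = -1728 * (4*19)^3 mod 37 = 14
j = 14 * 25^(-1) mod 37 = 5

j = 5 (mod 37)


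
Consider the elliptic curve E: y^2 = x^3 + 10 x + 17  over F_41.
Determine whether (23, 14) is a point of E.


Check whether y^2 = x^3 + 10 x + 17 (mod 41) for (x, y) = (23, 14).
LHS: y^2 = 14^2 mod 41 = 32
RHS: x^3 + 10 x + 17 = 23^3 + 10*23 + 17 mod 41 = 32
LHS = RHS

Yes, on the curve


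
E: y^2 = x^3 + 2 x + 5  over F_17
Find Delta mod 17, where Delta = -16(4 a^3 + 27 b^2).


4 a^3 + 27 b^2 = 4*2^3 + 27*5^2 = 32 + 675 = 707
Delta = -16 * (707) = -11312
Delta mod 17 = 10

Delta = 10 (mod 17)


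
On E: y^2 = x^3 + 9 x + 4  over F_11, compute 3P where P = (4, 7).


k = 3 = 11_2 (binary, LSB first: 11)
Double-and-add from P = (4, 7):
  bit 0 = 1: acc = O + (4, 7) = (4, 7)
  bit 1 = 1: acc = (4, 7) + (1, 6) = (0, 9)

3P = (0, 9)


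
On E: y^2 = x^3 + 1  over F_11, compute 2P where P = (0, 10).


Doubling: s = (3 x1^2 + a) / (2 y1)
s = (3*0^2 + 0) / (2*10) mod 11 = 0
x3 = s^2 - 2 x1 mod 11 = 0^2 - 2*0 = 0
y3 = s (x1 - x3) - y1 mod 11 = 0 * (0 - 0) - 10 = 1

2P = (0, 1)


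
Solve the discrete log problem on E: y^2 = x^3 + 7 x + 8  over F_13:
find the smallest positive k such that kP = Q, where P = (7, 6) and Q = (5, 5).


Enumerate multiples of P until we hit Q = (5, 5):
  1P = (7, 6)
  2P = (3, 2)
  3P = (4, 10)
  4P = (11, 8)
  5P = (5, 8)
  6P = (2, 2)
  7P = (1, 4)
  8P = (8, 11)
  9P = (10, 5)
  10P = (12, 0)
  11P = (10, 8)
  12P = (8, 2)
  13P = (1, 9)
  14P = (2, 11)
  15P = (5, 5)
Match found at i = 15.

k = 15


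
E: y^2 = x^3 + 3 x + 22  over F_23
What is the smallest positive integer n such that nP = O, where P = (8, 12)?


Compute successive multiples of P until we hit O:
  1P = (8, 12)
  2P = (13, 2)
  3P = (6, 7)
  4P = (21, 13)
  5P = (20, 3)
  6P = (20, 20)
  7P = (21, 10)
  8P = (6, 16)
  ... (continuing to 11P)
  11P = O

ord(P) = 11


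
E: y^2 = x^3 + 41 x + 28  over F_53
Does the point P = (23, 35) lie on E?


Check whether y^2 = x^3 + 41 x + 28 (mod 53) for (x, y) = (23, 35).
LHS: y^2 = 35^2 mod 53 = 6
RHS: x^3 + 41 x + 28 = 23^3 + 41*23 + 28 mod 53 = 47
LHS != RHS

No, not on the curve


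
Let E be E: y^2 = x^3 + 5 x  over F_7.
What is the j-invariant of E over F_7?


Delta = -16(4 a^3 + 27 b^2) mod 7 = 1
-1728 * (4 a)^3 = -1728 * (4*5)^3 mod 7 = 6
j = 6 * 1^(-1) mod 7 = 6

j = 6 (mod 7)


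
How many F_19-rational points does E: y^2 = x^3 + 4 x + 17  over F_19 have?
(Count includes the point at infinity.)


For each x in F_19, count y with y^2 = x^3 + 4 x + 17 mod 19:
  x = 0: RHS = 17, y in [6, 13]  -> 2 point(s)
  x = 11: RHS = 5, y in [9, 10]  -> 2 point(s)
  x = 12: RHS = 7, y in [8, 11]  -> 2 point(s)
  x = 13: RHS = 5, y in [9, 10]  -> 2 point(s)
  x = 14: RHS = 5, y in [9, 10]  -> 2 point(s)
  x = 16: RHS = 16, y in [4, 15]  -> 2 point(s)
  x = 17: RHS = 1, y in [1, 18]  -> 2 point(s)
Affine points: 14. Add the point at infinity: total = 15.

#E(F_19) = 15


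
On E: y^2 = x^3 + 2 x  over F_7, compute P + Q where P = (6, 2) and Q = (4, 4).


P != Q, so use the chord formula.
s = (y2 - y1) / (x2 - x1) = (2) / (5) mod 7 = 6
x3 = s^2 - x1 - x2 mod 7 = 6^2 - 6 - 4 = 5
y3 = s (x1 - x3) - y1 mod 7 = 6 * (6 - 5) - 2 = 4

P + Q = (5, 4)


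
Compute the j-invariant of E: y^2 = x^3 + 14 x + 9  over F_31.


Delta = -16(4 a^3 + 27 b^2) mod 31 = 6
-1728 * (4 a)^3 = -1728 * (4*14)^3 mod 31 = 8
j = 8 * 6^(-1) mod 31 = 22

j = 22 (mod 31)


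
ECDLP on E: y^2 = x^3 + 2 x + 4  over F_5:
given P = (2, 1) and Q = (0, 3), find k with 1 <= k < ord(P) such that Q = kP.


Enumerate multiples of P until we hit Q = (0, 3):
  1P = (2, 1)
  2P = (0, 3)
Match found at i = 2.

k = 2


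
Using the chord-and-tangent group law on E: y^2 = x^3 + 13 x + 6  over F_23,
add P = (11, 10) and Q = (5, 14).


P != Q, so use the chord formula.
s = (y2 - y1) / (x2 - x1) = (4) / (17) mod 23 = 7
x3 = s^2 - x1 - x2 mod 23 = 7^2 - 11 - 5 = 10
y3 = s (x1 - x3) - y1 mod 23 = 7 * (11 - 10) - 10 = 20

P + Q = (10, 20)


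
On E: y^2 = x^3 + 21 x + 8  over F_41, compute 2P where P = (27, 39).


Doubling: s = (3 x1^2 + a) / (2 y1)
s = (3*27^2 + 21) / (2*39) mod 41 = 22
x3 = s^2 - 2 x1 mod 41 = 22^2 - 2*27 = 20
y3 = s (x1 - x3) - y1 mod 41 = 22 * (27 - 20) - 39 = 33

2P = (20, 33)


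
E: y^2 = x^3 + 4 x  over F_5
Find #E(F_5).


For each x in F_5, count y with y^2 = x^3 + 4 x + 0 mod 5:
  x = 0: RHS = 0, y in [0]  -> 1 point(s)
  x = 1: RHS = 0, y in [0]  -> 1 point(s)
  x = 2: RHS = 1, y in [1, 4]  -> 2 point(s)
  x = 3: RHS = 4, y in [2, 3]  -> 2 point(s)
  x = 4: RHS = 0, y in [0]  -> 1 point(s)
Affine points: 7. Add the point at infinity: total = 8.

#E(F_5) = 8


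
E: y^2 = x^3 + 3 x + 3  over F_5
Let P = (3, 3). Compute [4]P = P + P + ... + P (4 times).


k = 4 = 100_2 (binary, LSB first: 001)
Double-and-add from P = (3, 3):
  bit 0 = 0: acc unchanged = O
  bit 1 = 0: acc unchanged = O
  bit 2 = 1: acc = O + (3, 2) = (3, 2)

4P = (3, 2)


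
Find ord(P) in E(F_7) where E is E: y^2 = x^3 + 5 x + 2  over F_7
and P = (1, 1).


Compute successive multiples of P until we hit O:
  1P = (1, 1)
  2P = (0, 3)
  3P = (3, 3)
  4P = (4, 3)
  5P = (4, 4)
  6P = (3, 4)
  7P = (0, 4)
  8P = (1, 6)
  ... (continuing to 9P)
  9P = O

ord(P) = 9


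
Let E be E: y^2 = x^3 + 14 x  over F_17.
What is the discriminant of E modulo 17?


4 a^3 + 27 b^2 = 4*14^3 + 27*0^2 = 10976 + 0 = 10976
Delta = -16 * (10976) = -175616
Delta mod 17 = 11

Delta = 11 (mod 17)


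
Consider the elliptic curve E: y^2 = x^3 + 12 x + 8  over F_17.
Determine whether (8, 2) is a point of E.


Check whether y^2 = x^3 + 12 x + 8 (mod 17) for (x, y) = (8, 2).
LHS: y^2 = 2^2 mod 17 = 4
RHS: x^3 + 12 x + 8 = 8^3 + 12*8 + 8 mod 17 = 4
LHS = RHS

Yes, on the curve


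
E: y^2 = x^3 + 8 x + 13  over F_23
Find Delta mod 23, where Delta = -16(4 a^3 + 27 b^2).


4 a^3 + 27 b^2 = 4*8^3 + 27*13^2 = 2048 + 4563 = 6611
Delta = -16 * (6611) = -105776
Delta mod 23 = 1

Delta = 1 (mod 23)


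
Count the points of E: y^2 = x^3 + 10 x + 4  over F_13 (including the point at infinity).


For each x in F_13, count y with y^2 = x^3 + 10 x + 4 mod 13:
  x = 0: RHS = 4, y in [2, 11]  -> 2 point(s)
  x = 3: RHS = 9, y in [3, 10]  -> 2 point(s)
  x = 4: RHS = 4, y in [2, 11]  -> 2 point(s)
  x = 5: RHS = 10, y in [6, 7]  -> 2 point(s)
  x = 7: RHS = 1, y in [1, 12]  -> 2 point(s)
  x = 9: RHS = 4, y in [2, 11]  -> 2 point(s)
  x = 10: RHS = 12, y in [5, 8]  -> 2 point(s)
Affine points: 14. Add the point at infinity: total = 15.

#E(F_13) = 15


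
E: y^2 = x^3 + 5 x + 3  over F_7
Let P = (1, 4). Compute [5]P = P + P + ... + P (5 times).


k = 5 = 101_2 (binary, LSB first: 101)
Double-and-add from P = (1, 4):
  bit 0 = 1: acc = O + (1, 4) = (1, 4)
  bit 1 = 0: acc unchanged = (1, 4)
  bit 2 = 1: acc = (1, 4) + (6, 2) = (1, 3)

5P = (1, 3)


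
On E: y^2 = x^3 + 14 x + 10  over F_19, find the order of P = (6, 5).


Compute successive multiples of P until we hit O:
  1P = (6, 5)
  2P = (16, 6)
  3P = (1, 5)
  4P = (12, 14)
  5P = (8, 11)
  6P = (14, 9)
  7P = (4, 15)
  8P = (15, 2)
  ... (continuing to 17P)
  17P = O

ord(P) = 17


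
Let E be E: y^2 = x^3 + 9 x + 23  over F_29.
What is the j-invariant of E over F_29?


Delta = -16(4 a^3 + 27 b^2) mod 29 = 26
-1728 * (4 a)^3 = -1728 * (4*9)^3 mod 29 = 27
j = 27 * 26^(-1) mod 29 = 20

j = 20 (mod 29)


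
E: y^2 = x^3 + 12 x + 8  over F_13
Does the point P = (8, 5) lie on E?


Check whether y^2 = x^3 + 12 x + 8 (mod 13) for (x, y) = (8, 5).
LHS: y^2 = 5^2 mod 13 = 12
RHS: x^3 + 12 x + 8 = 8^3 + 12*8 + 8 mod 13 = 5
LHS != RHS

No, not on the curve


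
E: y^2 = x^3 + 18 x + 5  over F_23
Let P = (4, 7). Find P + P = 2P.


Doubling: s = (3 x1^2 + a) / (2 y1)
s = (3*4^2 + 18) / (2*7) mod 23 = 8
x3 = s^2 - 2 x1 mod 23 = 8^2 - 2*4 = 10
y3 = s (x1 - x3) - y1 mod 23 = 8 * (4 - 10) - 7 = 14

2P = (10, 14)


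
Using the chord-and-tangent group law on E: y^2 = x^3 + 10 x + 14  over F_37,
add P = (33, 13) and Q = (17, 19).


P != Q, so use the chord formula.
s = (y2 - y1) / (x2 - x1) = (6) / (21) mod 37 = 32
x3 = s^2 - x1 - x2 mod 37 = 32^2 - 33 - 17 = 12
y3 = s (x1 - x3) - y1 mod 37 = 32 * (33 - 12) - 13 = 30

P + Q = (12, 30)


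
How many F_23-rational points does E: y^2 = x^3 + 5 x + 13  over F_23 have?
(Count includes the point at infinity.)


For each x in F_23, count y with y^2 = x^3 + 5 x + 13 mod 23:
  x = 0: RHS = 13, y in [6, 17]  -> 2 point(s)
  x = 2: RHS = 8, y in [10, 13]  -> 2 point(s)
  x = 3: RHS = 9, y in [3, 20]  -> 2 point(s)
  x = 5: RHS = 2, y in [5, 18]  -> 2 point(s)
  x = 6: RHS = 6, y in [11, 12]  -> 2 point(s)
  x = 7: RHS = 0, y in [0]  -> 1 point(s)
  x = 8: RHS = 13, y in [6, 17]  -> 2 point(s)
  x = 15: RHS = 13, y in [6, 17]  -> 2 point(s)
  x = 16: RHS = 3, y in [7, 16]  -> 2 point(s)
  x = 18: RHS = 1, y in [1, 22]  -> 2 point(s)
  x = 21: RHS = 18, y in [8, 15]  -> 2 point(s)
Affine points: 21. Add the point at infinity: total = 22.

#E(F_23) = 22


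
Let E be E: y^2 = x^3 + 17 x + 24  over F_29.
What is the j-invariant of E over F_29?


Delta = -16(4 a^3 + 27 b^2) mod 29 = 3
-1728 * (4 a)^3 = -1728 * (4*17)^3 mod 29 = 23
j = 23 * 3^(-1) mod 29 = 27

j = 27 (mod 29)


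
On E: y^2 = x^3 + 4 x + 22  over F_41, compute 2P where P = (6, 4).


Doubling: s = (3 x1^2 + a) / (2 y1)
s = (3*6^2 + 4) / (2*4) mod 41 = 14
x3 = s^2 - 2 x1 mod 41 = 14^2 - 2*6 = 20
y3 = s (x1 - x3) - y1 mod 41 = 14 * (6 - 20) - 4 = 5

2P = (20, 5)


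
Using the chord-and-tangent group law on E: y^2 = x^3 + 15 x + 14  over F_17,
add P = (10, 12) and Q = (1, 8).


P != Q, so use the chord formula.
s = (y2 - y1) / (x2 - x1) = (13) / (8) mod 17 = 8
x3 = s^2 - x1 - x2 mod 17 = 8^2 - 10 - 1 = 2
y3 = s (x1 - x3) - y1 mod 17 = 8 * (10 - 2) - 12 = 1

P + Q = (2, 1)


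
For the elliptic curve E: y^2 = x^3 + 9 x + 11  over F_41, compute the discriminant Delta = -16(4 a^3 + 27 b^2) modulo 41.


4 a^3 + 27 b^2 = 4*9^3 + 27*11^2 = 2916 + 3267 = 6183
Delta = -16 * (6183) = -98928
Delta mod 41 = 5

Delta = 5 (mod 41)


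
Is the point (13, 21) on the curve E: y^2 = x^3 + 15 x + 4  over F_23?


Check whether y^2 = x^3 + 15 x + 4 (mod 23) for (x, y) = (13, 21).
LHS: y^2 = 21^2 mod 23 = 4
RHS: x^3 + 15 x + 4 = 13^3 + 15*13 + 4 mod 23 = 4
LHS = RHS

Yes, on the curve


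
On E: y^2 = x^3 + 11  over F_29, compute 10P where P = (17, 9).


k = 10 = 1010_2 (binary, LSB first: 0101)
Double-and-add from P = (17, 9):
  bit 0 = 0: acc unchanged = O
  bit 1 = 1: acc = O + (20, 6) = (20, 6)
  bit 2 = 0: acc unchanged = (20, 6)
  bit 3 = 1: acc = (20, 6) + (8, 28) = (10, 24)

10P = (10, 24)


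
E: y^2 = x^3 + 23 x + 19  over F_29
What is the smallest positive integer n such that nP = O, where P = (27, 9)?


Compute successive multiples of P until we hit O:
  1P = (27, 9)
  2P = (17, 4)
  3P = (7, 1)
  4P = (23, 10)
  5P = (28, 13)
  6P = (19, 23)
  7P = (6, 5)
  8P = (18, 1)
  ... (continuing to 23P)
  23P = O

ord(P) = 23


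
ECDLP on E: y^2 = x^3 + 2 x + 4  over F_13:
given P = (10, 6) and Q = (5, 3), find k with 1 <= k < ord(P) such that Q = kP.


Enumerate multiples of P until we hit Q = (5, 3):
  1P = (10, 6)
  2P = (2, 9)
  3P = (5, 10)
  4P = (8, 8)
  5P = (9, 6)
  6P = (7, 7)
  7P = (12, 12)
  8P = (0, 11)
  9P = (0, 2)
  10P = (12, 1)
  11P = (7, 6)
  12P = (9, 7)
  13P = (8, 5)
  14P = (5, 3)
Match found at i = 14.

k = 14


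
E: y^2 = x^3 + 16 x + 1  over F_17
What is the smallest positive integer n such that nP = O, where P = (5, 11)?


Compute successive multiples of P until we hit O:
  1P = (5, 11)
  2P = (3, 5)
  3P = (1, 1)
  4P = (13, 3)
  5P = (0, 1)
  6P = (16, 1)
  7P = (12, 0)
  8P = (16, 16)
  ... (continuing to 14P)
  14P = O

ord(P) = 14


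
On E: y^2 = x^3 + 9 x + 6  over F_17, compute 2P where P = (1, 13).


Doubling: s = (3 x1^2 + a) / (2 y1)
s = (3*1^2 + 9) / (2*13) mod 17 = 7
x3 = s^2 - 2 x1 mod 17 = 7^2 - 2*1 = 13
y3 = s (x1 - x3) - y1 mod 17 = 7 * (1 - 13) - 13 = 5

2P = (13, 5)


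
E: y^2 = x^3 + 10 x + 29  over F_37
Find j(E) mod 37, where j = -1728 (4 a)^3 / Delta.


Delta = -16(4 a^3 + 27 b^2) mod 37 = 1
-1728 * (4 a)^3 = -1728 * (4*10)^3 mod 37 = 1
j = 1 * 1^(-1) mod 37 = 1

j = 1 (mod 37)


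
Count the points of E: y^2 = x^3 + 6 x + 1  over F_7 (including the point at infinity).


For each x in F_7, count y with y^2 = x^3 + 6 x + 1 mod 7:
  x = 0: RHS = 1, y in [1, 6]  -> 2 point(s)
  x = 1: RHS = 1, y in [1, 6]  -> 2 point(s)
  x = 2: RHS = 0, y in [0]  -> 1 point(s)
  x = 3: RHS = 4, y in [2, 5]  -> 2 point(s)
  x = 5: RHS = 2, y in [3, 4]  -> 2 point(s)
  x = 6: RHS = 1, y in [1, 6]  -> 2 point(s)
Affine points: 11. Add the point at infinity: total = 12.

#E(F_7) = 12


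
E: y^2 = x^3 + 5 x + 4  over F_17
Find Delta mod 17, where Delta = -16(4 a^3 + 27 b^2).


4 a^3 + 27 b^2 = 4*5^3 + 27*4^2 = 500 + 432 = 932
Delta = -16 * (932) = -14912
Delta mod 17 = 14

Delta = 14 (mod 17)


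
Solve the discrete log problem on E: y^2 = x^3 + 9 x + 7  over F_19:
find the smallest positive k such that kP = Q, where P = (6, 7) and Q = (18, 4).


Enumerate multiples of P until we hit Q = (18, 4):
  1P = (6, 7)
  2P = (18, 4)
Match found at i = 2.

k = 2


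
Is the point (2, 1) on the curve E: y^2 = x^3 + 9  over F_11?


Check whether y^2 = x^3 + 0 x + 9 (mod 11) for (x, y) = (2, 1).
LHS: y^2 = 1^2 mod 11 = 1
RHS: x^3 + 0 x + 9 = 2^3 + 0*2 + 9 mod 11 = 6
LHS != RHS

No, not on the curve


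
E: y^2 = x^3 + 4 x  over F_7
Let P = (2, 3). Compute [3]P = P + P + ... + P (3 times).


k = 3 = 11_2 (binary, LSB first: 11)
Double-and-add from P = (2, 3):
  bit 0 = 1: acc = O + (2, 3) = (2, 3)
  bit 1 = 1: acc = (2, 3) + (0, 0) = (2, 4)

3P = (2, 4)


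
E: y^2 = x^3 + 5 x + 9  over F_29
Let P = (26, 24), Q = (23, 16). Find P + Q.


P != Q, so use the chord formula.
s = (y2 - y1) / (x2 - x1) = (21) / (26) mod 29 = 22
x3 = s^2 - x1 - x2 mod 29 = 22^2 - 26 - 23 = 0
y3 = s (x1 - x3) - y1 mod 29 = 22 * (26 - 0) - 24 = 26

P + Q = (0, 26)


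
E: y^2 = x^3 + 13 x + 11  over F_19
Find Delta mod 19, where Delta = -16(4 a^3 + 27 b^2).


4 a^3 + 27 b^2 = 4*13^3 + 27*11^2 = 8788 + 3267 = 12055
Delta = -16 * (12055) = -192880
Delta mod 19 = 8

Delta = 8 (mod 19)


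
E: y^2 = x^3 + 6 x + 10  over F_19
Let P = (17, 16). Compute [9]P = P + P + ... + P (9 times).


k = 9 = 1001_2 (binary, LSB first: 1001)
Double-and-add from P = (17, 16):
  bit 0 = 1: acc = O + (17, 16) = (17, 16)
  bit 1 = 0: acc unchanged = (17, 16)
  bit 2 = 0: acc unchanged = (17, 16)
  bit 3 = 1: acc = (17, 16) + (15, 13) = (13, 9)

9P = (13, 9)


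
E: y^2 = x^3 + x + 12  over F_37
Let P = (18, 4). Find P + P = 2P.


Doubling: s = (3 x1^2 + a) / (2 y1)
s = (3*18^2 + 1) / (2*4) mod 37 = 6
x3 = s^2 - 2 x1 mod 37 = 6^2 - 2*18 = 0
y3 = s (x1 - x3) - y1 mod 37 = 6 * (18 - 0) - 4 = 30

2P = (0, 30)


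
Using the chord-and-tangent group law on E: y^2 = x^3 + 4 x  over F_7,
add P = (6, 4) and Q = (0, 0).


P != Q, so use the chord formula.
s = (y2 - y1) / (x2 - x1) = (3) / (1) mod 7 = 3
x3 = s^2 - x1 - x2 mod 7 = 3^2 - 6 - 0 = 3
y3 = s (x1 - x3) - y1 mod 7 = 3 * (6 - 3) - 4 = 5

P + Q = (3, 5)


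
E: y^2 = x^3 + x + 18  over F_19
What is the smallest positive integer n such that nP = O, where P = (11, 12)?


Compute successive multiples of P until we hit O:
  1P = (11, 12)
  2P = (8, 5)
  3P = (16, 8)
  4P = (1, 18)
  5P = (18, 15)
  6P = (15, 8)
  7P = (13, 9)
  8P = (2, 3)
  ... (continuing to 19P)
  19P = O

ord(P) = 19


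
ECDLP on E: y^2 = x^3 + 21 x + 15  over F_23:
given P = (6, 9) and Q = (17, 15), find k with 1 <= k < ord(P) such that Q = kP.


Enumerate multiples of P until we hit Q = (17, 15):
  1P = (6, 9)
  2P = (17, 8)
  3P = (4, 18)
  4P = (16, 13)
  5P = (3, 6)
  6P = (15, 5)
  7P = (11, 6)
  8P = (22, 19)
  9P = (13, 1)
  10P = (10, 12)
  11P = (9, 6)
  12P = (9, 17)
  13P = (10, 11)
  14P = (13, 22)
  15P = (22, 4)
  16P = (11, 17)
  17P = (15, 18)
  18P = (3, 17)
  19P = (16, 10)
  20P = (4, 5)
  21P = (17, 15)
Match found at i = 21.

k = 21


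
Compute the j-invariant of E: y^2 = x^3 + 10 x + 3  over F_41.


Delta = -16(4 a^3 + 27 b^2) mod 41 = 8
-1728 * (4 a)^3 = -1728 * (4*10)^3 mod 41 = 6
j = 6 * 8^(-1) mod 41 = 11

j = 11 (mod 41)


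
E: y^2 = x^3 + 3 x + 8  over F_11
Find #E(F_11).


For each x in F_11, count y with y^2 = x^3 + 3 x + 8 mod 11:
  x = 1: RHS = 1, y in [1, 10]  -> 2 point(s)
  x = 2: RHS = 0, y in [0]  -> 1 point(s)
  x = 3: RHS = 0, y in [0]  -> 1 point(s)
  x = 5: RHS = 5, y in [4, 7]  -> 2 point(s)
  x = 6: RHS = 0, y in [0]  -> 1 point(s)
  x = 7: RHS = 9, y in [3, 8]  -> 2 point(s)
  x = 8: RHS = 5, y in [4, 7]  -> 2 point(s)
  x = 9: RHS = 5, y in [4, 7]  -> 2 point(s)
  x = 10: RHS = 4, y in [2, 9]  -> 2 point(s)
Affine points: 15. Add the point at infinity: total = 16.

#E(F_11) = 16


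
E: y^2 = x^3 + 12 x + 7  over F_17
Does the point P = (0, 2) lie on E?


Check whether y^2 = x^3 + 12 x + 7 (mod 17) for (x, y) = (0, 2).
LHS: y^2 = 2^2 mod 17 = 4
RHS: x^3 + 12 x + 7 = 0^3 + 12*0 + 7 mod 17 = 7
LHS != RHS

No, not on the curve


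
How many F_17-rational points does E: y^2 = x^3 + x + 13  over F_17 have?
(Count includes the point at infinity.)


For each x in F_17, count y with y^2 = x^3 + 1 x + 13 mod 17:
  x = 0: RHS = 13, y in [8, 9]  -> 2 point(s)
  x = 1: RHS = 15, y in [7, 10]  -> 2 point(s)
  x = 3: RHS = 9, y in [3, 14]  -> 2 point(s)
  x = 4: RHS = 13, y in [8, 9]  -> 2 point(s)
  x = 12: RHS = 2, y in [6, 11]  -> 2 point(s)
  x = 13: RHS = 13, y in [8, 9]  -> 2 point(s)
  x = 14: RHS = 0, y in [0]  -> 1 point(s)
Affine points: 13. Add the point at infinity: total = 14.

#E(F_17) = 14


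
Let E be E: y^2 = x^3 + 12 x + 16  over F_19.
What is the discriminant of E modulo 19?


4 a^3 + 27 b^2 = 4*12^3 + 27*16^2 = 6912 + 6912 = 13824
Delta = -16 * (13824) = -221184
Delta mod 19 = 14

Delta = 14 (mod 19)


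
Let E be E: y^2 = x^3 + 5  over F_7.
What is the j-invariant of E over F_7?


Delta = -16(4 a^3 + 27 b^2) mod 7 = 1
-1728 * (4 a)^3 = -1728 * (4*0)^3 mod 7 = 0
j = 0 * 1^(-1) mod 7 = 0

j = 0 (mod 7)


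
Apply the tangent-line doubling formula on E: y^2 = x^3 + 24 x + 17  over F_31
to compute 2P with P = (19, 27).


Doubling: s = (3 x1^2 + a) / (2 y1)
s = (3*19^2 + 24) / (2*27) mod 31 = 5
x3 = s^2 - 2 x1 mod 31 = 5^2 - 2*19 = 18
y3 = s (x1 - x3) - y1 mod 31 = 5 * (19 - 18) - 27 = 9

2P = (18, 9)


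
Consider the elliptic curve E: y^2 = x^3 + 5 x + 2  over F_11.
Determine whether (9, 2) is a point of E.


Check whether y^2 = x^3 + 5 x + 2 (mod 11) for (x, y) = (9, 2).
LHS: y^2 = 2^2 mod 11 = 4
RHS: x^3 + 5 x + 2 = 9^3 + 5*9 + 2 mod 11 = 6
LHS != RHS

No, not on the curve


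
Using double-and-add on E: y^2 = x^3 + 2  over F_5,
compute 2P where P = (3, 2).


k = 2 = 10_2 (binary, LSB first: 01)
Double-and-add from P = (3, 2):
  bit 0 = 0: acc unchanged = O
  bit 1 = 1: acc = O + (3, 3) = (3, 3)

2P = (3, 3)


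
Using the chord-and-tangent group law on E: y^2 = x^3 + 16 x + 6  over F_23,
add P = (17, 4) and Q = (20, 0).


P != Q, so use the chord formula.
s = (y2 - y1) / (x2 - x1) = (19) / (3) mod 23 = 14
x3 = s^2 - x1 - x2 mod 23 = 14^2 - 17 - 20 = 21
y3 = s (x1 - x3) - y1 mod 23 = 14 * (17 - 21) - 4 = 9

P + Q = (21, 9)


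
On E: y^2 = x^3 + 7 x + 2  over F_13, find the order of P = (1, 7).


Compute successive multiples of P until we hit O:
  1P = (1, 7)
  2P = (7, 11)
  3P = (4, 4)
  4P = (9, 1)
  5P = (6, 0)
  6P = (9, 12)
  7P = (4, 9)
  8P = (7, 2)
  ... (continuing to 10P)
  10P = O

ord(P) = 10


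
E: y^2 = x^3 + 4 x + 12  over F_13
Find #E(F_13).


For each x in F_13, count y with y^2 = x^3 + 4 x + 12 mod 13:
  x = 0: RHS = 12, y in [5, 8]  -> 2 point(s)
  x = 1: RHS = 4, y in [2, 11]  -> 2 point(s)
  x = 3: RHS = 12, y in [5, 8]  -> 2 point(s)
  x = 4: RHS = 1, y in [1, 12]  -> 2 point(s)
  x = 5: RHS = 1, y in [1, 12]  -> 2 point(s)
  x = 8: RHS = 10, y in [6, 7]  -> 2 point(s)
  x = 9: RHS = 10, y in [6, 7]  -> 2 point(s)
  x = 10: RHS = 12, y in [5, 8]  -> 2 point(s)
  x = 11: RHS = 9, y in [3, 10]  -> 2 point(s)
Affine points: 18. Add the point at infinity: total = 19.

#E(F_13) = 19


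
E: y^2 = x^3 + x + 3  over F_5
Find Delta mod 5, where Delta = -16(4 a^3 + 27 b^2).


4 a^3 + 27 b^2 = 4*1^3 + 27*3^2 = 4 + 243 = 247
Delta = -16 * (247) = -3952
Delta mod 5 = 3

Delta = 3 (mod 5)


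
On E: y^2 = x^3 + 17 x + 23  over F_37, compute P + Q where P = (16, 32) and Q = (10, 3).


P != Q, so use the chord formula.
s = (y2 - y1) / (x2 - x1) = (8) / (31) mod 37 = 11
x3 = s^2 - x1 - x2 mod 37 = 11^2 - 16 - 10 = 21
y3 = s (x1 - x3) - y1 mod 37 = 11 * (16 - 21) - 32 = 24

P + Q = (21, 24)


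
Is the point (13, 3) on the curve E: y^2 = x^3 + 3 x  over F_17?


Check whether y^2 = x^3 + 3 x + 0 (mod 17) for (x, y) = (13, 3).
LHS: y^2 = 3^2 mod 17 = 9
RHS: x^3 + 3 x + 0 = 13^3 + 3*13 + 0 mod 17 = 9
LHS = RHS

Yes, on the curve


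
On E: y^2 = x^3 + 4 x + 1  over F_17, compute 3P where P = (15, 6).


k = 3 = 11_2 (binary, LSB first: 11)
Double-and-add from P = (15, 6):
  bit 0 = 1: acc = O + (15, 6) = (15, 6)
  bit 1 = 1: acc = (15, 6) + (2, 0) = (15, 11)

3P = (15, 11)


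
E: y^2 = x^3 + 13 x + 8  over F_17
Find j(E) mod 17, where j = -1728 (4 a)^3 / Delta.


Delta = -16(4 a^3 + 27 b^2) mod 17 = 10
-1728 * (4 a)^3 = -1728 * (4*13)^3 mod 17 = 6
j = 6 * 10^(-1) mod 17 = 4

j = 4 (mod 17)


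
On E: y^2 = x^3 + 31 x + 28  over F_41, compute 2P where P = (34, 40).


Doubling: s = (3 x1^2 + a) / (2 y1)
s = (3*34^2 + 31) / (2*40) mod 41 = 34
x3 = s^2 - 2 x1 mod 41 = 34^2 - 2*34 = 22
y3 = s (x1 - x3) - y1 mod 41 = 34 * (34 - 22) - 40 = 40

2P = (22, 40)


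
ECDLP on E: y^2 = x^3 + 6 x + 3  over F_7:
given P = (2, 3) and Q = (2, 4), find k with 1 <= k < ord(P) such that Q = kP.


Enumerate multiples of P until we hit Q = (2, 4):
  1P = (2, 3)
  2P = (5, 2)
  3P = (4, 0)
  4P = (5, 5)
  5P = (2, 4)
Match found at i = 5.

k = 5


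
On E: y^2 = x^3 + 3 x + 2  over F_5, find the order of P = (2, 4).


Compute successive multiples of P until we hit O:
  1P = (2, 4)
  2P = (1, 1)
  3P = (1, 4)
  4P = (2, 1)
  5P = O

ord(P) = 5


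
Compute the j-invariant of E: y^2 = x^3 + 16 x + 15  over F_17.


Delta = -16(4 a^3 + 27 b^2) mod 17 = 2
-1728 * (4 a)^3 = -1728 * (4*16)^3 mod 17 = 7
j = 7 * 2^(-1) mod 17 = 12

j = 12 (mod 17)


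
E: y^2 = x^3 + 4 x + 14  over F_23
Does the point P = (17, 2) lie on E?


Check whether y^2 = x^3 + 4 x + 14 (mod 23) for (x, y) = (17, 2).
LHS: y^2 = 2^2 mod 23 = 4
RHS: x^3 + 4 x + 14 = 17^3 + 4*17 + 14 mod 23 = 4
LHS = RHS

Yes, on the curve


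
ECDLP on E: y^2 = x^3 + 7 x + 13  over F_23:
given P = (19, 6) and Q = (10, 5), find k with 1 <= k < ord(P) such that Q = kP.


Enumerate multiples of P until we hit Q = (10, 5):
  1P = (19, 6)
  2P = (10, 18)
  3P = (6, 15)
  4P = (11, 15)
  5P = (9, 0)
  6P = (11, 8)
  7P = (6, 8)
  8P = (10, 5)
Match found at i = 8.

k = 8


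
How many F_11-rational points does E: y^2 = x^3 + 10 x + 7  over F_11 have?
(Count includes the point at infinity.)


For each x in F_11, count y with y^2 = x^3 + 10 x + 7 mod 11:
  x = 3: RHS = 9, y in [3, 8]  -> 2 point(s)
  x = 4: RHS = 1, y in [1, 10]  -> 2 point(s)
  x = 8: RHS = 5, y in [4, 7]  -> 2 point(s)
  x = 9: RHS = 1, y in [1, 10]  -> 2 point(s)
Affine points: 8. Add the point at infinity: total = 9.

#E(F_11) = 9


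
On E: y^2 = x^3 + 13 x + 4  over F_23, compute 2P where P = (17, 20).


Doubling: s = (3 x1^2 + a) / (2 y1)
s = (3*17^2 + 13) / (2*20) mod 23 = 22
x3 = s^2 - 2 x1 mod 23 = 22^2 - 2*17 = 13
y3 = s (x1 - x3) - y1 mod 23 = 22 * (17 - 13) - 20 = 22

2P = (13, 22)


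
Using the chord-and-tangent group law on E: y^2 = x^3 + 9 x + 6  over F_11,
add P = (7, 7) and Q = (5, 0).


P != Q, so use the chord formula.
s = (y2 - y1) / (x2 - x1) = (4) / (9) mod 11 = 9
x3 = s^2 - x1 - x2 mod 11 = 9^2 - 7 - 5 = 3
y3 = s (x1 - x3) - y1 mod 11 = 9 * (7 - 3) - 7 = 7

P + Q = (3, 7)


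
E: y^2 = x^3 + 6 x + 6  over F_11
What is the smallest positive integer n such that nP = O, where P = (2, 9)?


Compute successive multiples of P until we hit O:
  1P = (2, 9)
  2P = (8, 7)
  3P = (6, 7)
  4P = (6, 4)
  5P = (8, 4)
  6P = (2, 2)
  7P = O

ord(P) = 7


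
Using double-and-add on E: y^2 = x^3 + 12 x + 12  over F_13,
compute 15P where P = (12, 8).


k = 15 = 1111_2 (binary, LSB first: 1111)
Double-and-add from P = (12, 8):
  bit 0 = 1: acc = O + (12, 8) = (12, 8)
  bit 1 = 1: acc = (12, 8) + (1, 8) = (0, 5)
  bit 2 = 1: acc = (0, 5) + (10, 12) = (7, 7)
  bit 3 = 1: acc = (7, 7) + (6, 1) = (10, 1)

15P = (10, 1)


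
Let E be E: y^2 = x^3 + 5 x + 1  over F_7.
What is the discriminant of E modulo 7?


4 a^3 + 27 b^2 = 4*5^3 + 27*1^2 = 500 + 27 = 527
Delta = -16 * (527) = -8432
Delta mod 7 = 3

Delta = 3 (mod 7)


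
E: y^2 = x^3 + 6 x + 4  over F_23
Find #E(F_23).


For each x in F_23, count y with y^2 = x^3 + 6 x + 4 mod 23:
  x = 0: RHS = 4, y in [2, 21]  -> 2 point(s)
  x = 2: RHS = 1, y in [1, 22]  -> 2 point(s)
  x = 3: RHS = 3, y in [7, 16]  -> 2 point(s)
  x = 4: RHS = 0, y in [0]  -> 1 point(s)
  x = 6: RHS = 3, y in [7, 16]  -> 2 point(s)
  x = 8: RHS = 12, y in [9, 14]  -> 2 point(s)
  x = 10: RHS = 6, y in [11, 12]  -> 2 point(s)
  x = 13: RHS = 2, y in [5, 18]  -> 2 point(s)
  x = 14: RHS = 3, y in [7, 16]  -> 2 point(s)
  x = 19: RHS = 8, y in [10, 13]  -> 2 point(s)
Affine points: 19. Add the point at infinity: total = 20.

#E(F_23) = 20


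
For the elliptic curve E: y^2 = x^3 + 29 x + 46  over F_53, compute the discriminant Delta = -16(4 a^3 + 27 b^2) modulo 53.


4 a^3 + 27 b^2 = 4*29^3 + 27*46^2 = 97556 + 57132 = 154688
Delta = -16 * (154688) = -2475008
Delta mod 53 = 39

Delta = 39 (mod 53)


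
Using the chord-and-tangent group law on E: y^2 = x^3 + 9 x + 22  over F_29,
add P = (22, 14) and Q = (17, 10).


P != Q, so use the chord formula.
s = (y2 - y1) / (x2 - x1) = (25) / (24) mod 29 = 24
x3 = s^2 - x1 - x2 mod 29 = 24^2 - 22 - 17 = 15
y3 = s (x1 - x3) - y1 mod 29 = 24 * (22 - 15) - 14 = 9

P + Q = (15, 9)


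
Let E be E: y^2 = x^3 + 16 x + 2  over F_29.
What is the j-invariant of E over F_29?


Delta = -16(4 a^3 + 27 b^2) mod 29 = 28
-1728 * (4 a)^3 = -1728 * (4*16)^3 mod 29 = 11
j = 11 * 28^(-1) mod 29 = 18

j = 18 (mod 29)


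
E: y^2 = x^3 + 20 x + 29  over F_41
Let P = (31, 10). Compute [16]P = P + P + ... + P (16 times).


k = 16 = 10000_2 (binary, LSB first: 00001)
Double-and-add from P = (31, 10):
  bit 0 = 0: acc unchanged = O
  bit 1 = 0: acc unchanged = O
  bit 2 = 0: acc unchanged = O
  bit 3 = 0: acc unchanged = O
  bit 4 = 1: acc = O + (35, 12) = (35, 12)

16P = (35, 12)


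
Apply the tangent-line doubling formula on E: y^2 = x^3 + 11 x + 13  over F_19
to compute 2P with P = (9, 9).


Doubling: s = (3 x1^2 + a) / (2 y1)
s = (3*9^2 + 11) / (2*9) mod 19 = 12
x3 = s^2 - 2 x1 mod 19 = 12^2 - 2*9 = 12
y3 = s (x1 - x3) - y1 mod 19 = 12 * (9 - 12) - 9 = 12

2P = (12, 12)


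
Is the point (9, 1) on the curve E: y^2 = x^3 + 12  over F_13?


Check whether y^2 = x^3 + 0 x + 12 (mod 13) for (x, y) = (9, 1).
LHS: y^2 = 1^2 mod 13 = 1
RHS: x^3 + 0 x + 12 = 9^3 + 0*9 + 12 mod 13 = 0
LHS != RHS

No, not on the curve


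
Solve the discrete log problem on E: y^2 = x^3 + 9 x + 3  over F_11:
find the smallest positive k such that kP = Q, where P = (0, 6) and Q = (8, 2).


Enumerate multiples of P until we hit Q = (8, 2):
  1P = (0, 6)
  2P = (4, 2)
  3P = (8, 2)
Match found at i = 3.

k = 3


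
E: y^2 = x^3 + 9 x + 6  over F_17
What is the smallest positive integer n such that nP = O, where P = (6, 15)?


Compute successive multiples of P until we hit O:
  1P = (6, 15)
  2P = (1, 13)
  3P = (2, 7)
  4P = (13, 5)
  5P = (16, 9)
  6P = (11, 5)
  7P = (4, 15)
  8P = (7, 2)
  ... (continuing to 22P)
  22P = O

ord(P) = 22


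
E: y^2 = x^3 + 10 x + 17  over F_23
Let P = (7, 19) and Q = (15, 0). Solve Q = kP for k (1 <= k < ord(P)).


Enumerate multiples of P until we hit Q = (15, 0):
  1P = (7, 19)
  2P = (15, 0)
Match found at i = 2.

k = 2


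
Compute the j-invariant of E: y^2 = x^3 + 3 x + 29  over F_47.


Delta = -16(4 a^3 + 27 b^2) mod 47 = 9
-1728 * (4 a)^3 = -1728 * (4*3)^3 mod 47 = 20
j = 20 * 9^(-1) mod 47 = 44

j = 44 (mod 47)


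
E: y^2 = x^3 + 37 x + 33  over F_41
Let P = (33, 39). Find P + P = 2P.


Doubling: s = (3 x1^2 + a) / (2 y1)
s = (3*33^2 + 37) / (2*39) mod 41 = 35
x3 = s^2 - 2 x1 mod 41 = 35^2 - 2*33 = 11
y3 = s (x1 - x3) - y1 mod 41 = 35 * (33 - 11) - 39 = 34

2P = (11, 34)


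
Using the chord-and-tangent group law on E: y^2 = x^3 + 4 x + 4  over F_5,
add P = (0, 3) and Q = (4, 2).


P != Q, so use the chord formula.
s = (y2 - y1) / (x2 - x1) = (4) / (4) mod 5 = 1
x3 = s^2 - x1 - x2 mod 5 = 1^2 - 0 - 4 = 2
y3 = s (x1 - x3) - y1 mod 5 = 1 * (0 - 2) - 3 = 0

P + Q = (2, 0)


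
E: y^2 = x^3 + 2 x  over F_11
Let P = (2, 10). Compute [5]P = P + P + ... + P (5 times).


k = 5 = 101_2 (binary, LSB first: 101)
Double-and-add from P = (2, 10):
  bit 0 = 1: acc = O + (2, 10) = (2, 10)
  bit 1 = 0: acc unchanged = (2, 10)
  bit 2 = 1: acc = (2, 10) + (1, 6) = (2, 1)

5P = (2, 1)


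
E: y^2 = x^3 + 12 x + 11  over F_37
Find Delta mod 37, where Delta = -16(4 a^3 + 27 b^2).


4 a^3 + 27 b^2 = 4*12^3 + 27*11^2 = 6912 + 3267 = 10179
Delta = -16 * (10179) = -162864
Delta mod 37 = 10

Delta = 10 (mod 37)


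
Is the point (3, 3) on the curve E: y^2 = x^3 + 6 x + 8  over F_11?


Check whether y^2 = x^3 + 6 x + 8 (mod 11) for (x, y) = (3, 3).
LHS: y^2 = 3^2 mod 11 = 9
RHS: x^3 + 6 x + 8 = 3^3 + 6*3 + 8 mod 11 = 9
LHS = RHS

Yes, on the curve


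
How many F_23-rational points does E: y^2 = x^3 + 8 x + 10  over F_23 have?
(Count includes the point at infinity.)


For each x in F_23, count y with y^2 = x^3 + 8 x + 10 mod 23:
  x = 7: RHS = 18, y in [8, 15]  -> 2 point(s)
  x = 9: RHS = 6, y in [11, 12]  -> 2 point(s)
  x = 10: RHS = 9, y in [3, 20]  -> 2 point(s)
  x = 11: RHS = 3, y in [7, 16]  -> 2 point(s)
  x = 15: RHS = 9, y in [3, 20]  -> 2 point(s)
  x = 16: RHS = 2, y in [5, 18]  -> 2 point(s)
  x = 18: RHS = 6, y in [11, 12]  -> 2 point(s)
  x = 19: RHS = 6, y in [11, 12]  -> 2 point(s)
  x = 21: RHS = 9, y in [3, 20]  -> 2 point(s)
  x = 22: RHS = 1, y in [1, 22]  -> 2 point(s)
Affine points: 20. Add the point at infinity: total = 21.

#E(F_23) = 21


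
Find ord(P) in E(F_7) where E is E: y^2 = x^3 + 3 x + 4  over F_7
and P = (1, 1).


Compute successive multiples of P until we hit O:
  1P = (1, 1)
  2P = (0, 2)
  3P = (0, 5)
  4P = (1, 6)
  5P = O

ord(P) = 5


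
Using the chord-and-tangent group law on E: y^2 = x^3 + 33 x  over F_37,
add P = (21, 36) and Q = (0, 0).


P != Q, so use the chord formula.
s = (y2 - y1) / (x2 - x1) = (1) / (16) mod 37 = 7
x3 = s^2 - x1 - x2 mod 37 = 7^2 - 21 - 0 = 28
y3 = s (x1 - x3) - y1 mod 37 = 7 * (21 - 28) - 36 = 26

P + Q = (28, 26)


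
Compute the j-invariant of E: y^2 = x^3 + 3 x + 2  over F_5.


Delta = -16(4 a^3 + 27 b^2) mod 5 = 4
-1728 * (4 a)^3 = -1728 * (4*3)^3 mod 5 = 1
j = 1 * 4^(-1) mod 5 = 4

j = 4 (mod 5)


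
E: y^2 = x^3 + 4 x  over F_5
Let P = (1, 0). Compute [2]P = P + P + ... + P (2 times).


k = 2 = 10_2 (binary, LSB first: 01)
Double-and-add from P = (1, 0):
  bit 0 = 0: acc unchanged = O
  bit 1 = 1: acc = O + O = O

2P = O


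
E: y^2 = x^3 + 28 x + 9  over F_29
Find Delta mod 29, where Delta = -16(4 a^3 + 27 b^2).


4 a^3 + 27 b^2 = 4*28^3 + 27*9^2 = 87808 + 2187 = 89995
Delta = -16 * (89995) = -1439920
Delta mod 29 = 17

Delta = 17 (mod 29)


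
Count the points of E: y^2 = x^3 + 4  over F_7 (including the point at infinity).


For each x in F_7, count y with y^2 = x^3 + 0 x + 4 mod 7:
  x = 0: RHS = 4, y in [2, 5]  -> 2 point(s)
Affine points: 2. Add the point at infinity: total = 3.

#E(F_7) = 3


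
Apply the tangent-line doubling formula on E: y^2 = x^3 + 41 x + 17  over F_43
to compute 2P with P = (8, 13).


Doubling: s = (3 x1^2 + a) / (2 y1)
s = (3*8^2 + 41) / (2*13) mod 43 = 4
x3 = s^2 - 2 x1 mod 43 = 4^2 - 2*8 = 0
y3 = s (x1 - x3) - y1 mod 43 = 4 * (8 - 0) - 13 = 19

2P = (0, 19)


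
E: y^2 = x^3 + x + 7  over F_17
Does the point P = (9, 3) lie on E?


Check whether y^2 = x^3 + 1 x + 7 (mod 17) for (x, y) = (9, 3).
LHS: y^2 = 3^2 mod 17 = 9
RHS: x^3 + 1 x + 7 = 9^3 + 1*9 + 7 mod 17 = 14
LHS != RHS

No, not on the curve


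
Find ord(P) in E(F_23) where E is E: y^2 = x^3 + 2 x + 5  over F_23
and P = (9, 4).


Compute successive multiples of P until we hit O:
  1P = (9, 4)
  2P = (6, 16)
  3P = (1, 10)
  4P = (15, 12)
  5P = (11, 1)
  6P = (11, 22)
  7P = (15, 11)
  8P = (1, 13)
  ... (continuing to 11P)
  11P = O

ord(P) = 11


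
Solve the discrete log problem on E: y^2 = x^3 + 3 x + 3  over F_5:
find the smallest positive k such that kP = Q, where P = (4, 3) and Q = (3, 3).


Enumerate multiples of P until we hit Q = (3, 3):
  1P = (4, 3)
  2P = (3, 3)
Match found at i = 2.

k = 2


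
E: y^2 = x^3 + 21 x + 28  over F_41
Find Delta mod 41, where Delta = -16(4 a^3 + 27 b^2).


4 a^3 + 27 b^2 = 4*21^3 + 27*28^2 = 37044 + 21168 = 58212
Delta = -16 * (58212) = -931392
Delta mod 41 = 5

Delta = 5 (mod 41)


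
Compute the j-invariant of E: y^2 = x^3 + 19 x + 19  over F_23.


Delta = -16(4 a^3 + 27 b^2) mod 23 = 13
-1728 * (4 a)^3 = -1728 * (4*19)^3 mod 23 = 6
j = 6 * 13^(-1) mod 23 = 4

j = 4 (mod 23)


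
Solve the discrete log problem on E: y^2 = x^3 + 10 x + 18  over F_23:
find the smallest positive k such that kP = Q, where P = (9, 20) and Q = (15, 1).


Enumerate multiples of P until we hit Q = (15, 1):
  1P = (9, 20)
  2P = (5, 3)
  3P = (17, 15)
  4P = (15, 1)
Match found at i = 4.

k = 4


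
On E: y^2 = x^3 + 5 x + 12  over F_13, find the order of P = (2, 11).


Compute successive multiples of P until we hit O:
  1P = (2, 11)
  2P = (10, 10)
  3P = (0, 5)
  4P = (7, 0)
  5P = (0, 8)
  6P = (10, 3)
  7P = (2, 2)
  8P = O

ord(P) = 8


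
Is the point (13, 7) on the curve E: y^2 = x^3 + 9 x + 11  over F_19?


Check whether y^2 = x^3 + 9 x + 11 (mod 19) for (x, y) = (13, 7).
LHS: y^2 = 7^2 mod 19 = 11
RHS: x^3 + 9 x + 11 = 13^3 + 9*13 + 11 mod 19 = 7
LHS != RHS

No, not on the curve


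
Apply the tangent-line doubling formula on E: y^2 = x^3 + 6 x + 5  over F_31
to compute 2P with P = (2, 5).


Doubling: s = (3 x1^2 + a) / (2 y1)
s = (3*2^2 + 6) / (2*5) mod 31 = 8
x3 = s^2 - 2 x1 mod 31 = 8^2 - 2*2 = 29
y3 = s (x1 - x3) - y1 mod 31 = 8 * (2 - 29) - 5 = 27

2P = (29, 27)


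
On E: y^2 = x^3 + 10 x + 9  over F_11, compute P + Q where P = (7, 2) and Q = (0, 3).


P != Q, so use the chord formula.
s = (y2 - y1) / (x2 - x1) = (1) / (4) mod 11 = 3
x3 = s^2 - x1 - x2 mod 11 = 3^2 - 7 - 0 = 2
y3 = s (x1 - x3) - y1 mod 11 = 3 * (7 - 2) - 2 = 2

P + Q = (2, 2)


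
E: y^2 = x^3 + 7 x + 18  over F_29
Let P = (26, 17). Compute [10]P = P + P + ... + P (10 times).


k = 10 = 1010_2 (binary, LSB first: 0101)
Double-and-add from P = (26, 17):
  bit 0 = 0: acc unchanged = O
  bit 1 = 1: acc = O + (7, 2) = (7, 2)
  bit 2 = 0: acc unchanged = (7, 2)
  bit 3 = 1: acc = (7, 2) + (8, 8) = (21, 1)

10P = (21, 1)


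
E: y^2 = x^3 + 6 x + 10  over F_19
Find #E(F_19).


For each x in F_19, count y with y^2 = x^3 + 6 x + 10 mod 19:
  x = 1: RHS = 17, y in [6, 13]  -> 2 point(s)
  x = 2: RHS = 11, y in [7, 12]  -> 2 point(s)
  x = 3: RHS = 17, y in [6, 13]  -> 2 point(s)
  x = 8: RHS = 0, y in [0]  -> 1 point(s)
  x = 10: RHS = 6, y in [5, 14]  -> 2 point(s)
  x = 11: RHS = 1, y in [1, 18]  -> 2 point(s)
  x = 12: RHS = 5, y in [9, 10]  -> 2 point(s)
  x = 13: RHS = 5, y in [9, 10]  -> 2 point(s)
  x = 14: RHS = 7, y in [8, 11]  -> 2 point(s)
  x = 15: RHS = 17, y in [6, 13]  -> 2 point(s)
  x = 17: RHS = 9, y in [3, 16]  -> 2 point(s)
Affine points: 21. Add the point at infinity: total = 22.

#E(F_19) = 22


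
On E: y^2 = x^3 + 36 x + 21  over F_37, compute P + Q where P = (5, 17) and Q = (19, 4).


P != Q, so use the chord formula.
s = (y2 - y1) / (x2 - x1) = (24) / (14) mod 37 = 7
x3 = s^2 - x1 - x2 mod 37 = 7^2 - 5 - 19 = 25
y3 = s (x1 - x3) - y1 mod 37 = 7 * (5 - 25) - 17 = 28

P + Q = (25, 28)


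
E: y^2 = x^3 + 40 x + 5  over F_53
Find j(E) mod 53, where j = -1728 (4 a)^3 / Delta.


Delta = -16(4 a^3 + 27 b^2) mod 53 = 11
-1728 * (4 a)^3 = -1728 * (4*40)^3 mod 53 = 21
j = 21 * 11^(-1) mod 53 = 26

j = 26 (mod 53)


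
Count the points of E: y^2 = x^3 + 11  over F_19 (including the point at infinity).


For each x in F_19, count y with y^2 = x^3 + 0 x + 11 mod 19:
  x = 0: RHS = 11, y in [7, 12]  -> 2 point(s)
  x = 2: RHS = 0, y in [0]  -> 1 point(s)
  x = 3: RHS = 0, y in [0]  -> 1 point(s)
  x = 10: RHS = 4, y in [2, 17]  -> 2 point(s)
  x = 13: RHS = 4, y in [2, 17]  -> 2 point(s)
  x = 14: RHS = 0, y in [0]  -> 1 point(s)
  x = 15: RHS = 4, y in [2, 17]  -> 2 point(s)
Affine points: 11. Add the point at infinity: total = 12.

#E(F_19) = 12


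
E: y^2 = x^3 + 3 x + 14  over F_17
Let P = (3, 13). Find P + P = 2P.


Doubling: s = (3 x1^2 + a) / (2 y1)
s = (3*3^2 + 3) / (2*13) mod 17 = 9
x3 = s^2 - 2 x1 mod 17 = 9^2 - 2*3 = 7
y3 = s (x1 - x3) - y1 mod 17 = 9 * (3 - 7) - 13 = 2

2P = (7, 2)


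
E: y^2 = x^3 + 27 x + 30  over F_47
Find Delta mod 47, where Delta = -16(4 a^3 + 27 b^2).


4 a^3 + 27 b^2 = 4*27^3 + 27*30^2 = 78732 + 24300 = 103032
Delta = -16 * (103032) = -1648512
Delta mod 47 = 13

Delta = 13 (mod 47)


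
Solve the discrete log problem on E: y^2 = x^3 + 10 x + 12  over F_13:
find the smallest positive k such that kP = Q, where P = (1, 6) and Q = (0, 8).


Enumerate multiples of P until we hit Q = (0, 8):
  1P = (1, 6)
  2P = (11, 7)
  3P = (4, 8)
  4P = (7, 3)
  5P = (2, 1)
  6P = (9, 8)
  7P = (12, 1)
  8P = (3, 2)
  9P = (0, 5)
  10P = (0, 8)
Match found at i = 10.

k = 10


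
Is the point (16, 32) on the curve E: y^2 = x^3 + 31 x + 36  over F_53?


Check whether y^2 = x^3 + 31 x + 36 (mod 53) for (x, y) = (16, 32).
LHS: y^2 = 32^2 mod 53 = 17
RHS: x^3 + 31 x + 36 = 16^3 + 31*16 + 36 mod 53 = 17
LHS = RHS

Yes, on the curve


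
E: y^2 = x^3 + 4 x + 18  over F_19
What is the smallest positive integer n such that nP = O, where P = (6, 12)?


Compute successive multiples of P until we hit O:
  1P = (6, 12)
  2P = (14, 14)
  3P = (5, 12)
  4P = (8, 7)
  5P = (16, 13)
  6P = (1, 17)
  7P = (13, 14)
  8P = (9, 17)
  ... (continuing to 22P)
  22P = O

ord(P) = 22


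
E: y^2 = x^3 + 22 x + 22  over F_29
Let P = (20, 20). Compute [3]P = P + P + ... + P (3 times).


k = 3 = 11_2 (binary, LSB first: 11)
Double-and-add from P = (20, 20):
  bit 0 = 1: acc = O + (20, 20) = (20, 20)
  bit 1 = 1: acc = (20, 20) + (27, 17) = (10, 13)

3P = (10, 13)


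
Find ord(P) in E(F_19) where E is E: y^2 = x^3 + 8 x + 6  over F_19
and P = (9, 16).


Compute successive multiples of P until we hit O:
  1P = (9, 16)
  2P = (12, 5)
  3P = (3, 0)
  4P = (12, 14)
  5P = (9, 3)
  6P = O

ord(P) = 6


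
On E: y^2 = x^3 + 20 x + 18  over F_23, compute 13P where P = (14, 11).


k = 13 = 1101_2 (binary, LSB first: 1011)
Double-and-add from P = (14, 11):
  bit 0 = 1: acc = O + (14, 11) = (14, 11)
  bit 1 = 0: acc unchanged = (14, 11)
  bit 2 = 1: acc = (14, 11) + (21, 19) = (17, 2)
  bit 3 = 1: acc = (17, 2) + (20, 0) = (12, 10)

13P = (12, 10)


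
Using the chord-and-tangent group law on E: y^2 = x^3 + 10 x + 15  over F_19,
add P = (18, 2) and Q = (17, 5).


P != Q, so use the chord formula.
s = (y2 - y1) / (x2 - x1) = (3) / (18) mod 19 = 16
x3 = s^2 - x1 - x2 mod 19 = 16^2 - 18 - 17 = 12
y3 = s (x1 - x3) - y1 mod 19 = 16 * (18 - 12) - 2 = 18

P + Q = (12, 18)


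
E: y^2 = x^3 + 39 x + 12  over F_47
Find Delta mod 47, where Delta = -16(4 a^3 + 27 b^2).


4 a^3 + 27 b^2 = 4*39^3 + 27*12^2 = 237276 + 3888 = 241164
Delta = -16 * (241164) = -3858624
Delta mod 47 = 29

Delta = 29 (mod 47)
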